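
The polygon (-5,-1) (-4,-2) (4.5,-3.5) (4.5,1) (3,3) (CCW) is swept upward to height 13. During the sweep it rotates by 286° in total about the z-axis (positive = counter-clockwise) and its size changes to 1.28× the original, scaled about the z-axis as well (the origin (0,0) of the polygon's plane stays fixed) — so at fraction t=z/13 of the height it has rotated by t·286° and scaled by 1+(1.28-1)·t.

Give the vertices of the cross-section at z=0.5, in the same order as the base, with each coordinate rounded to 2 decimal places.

Cross-section at z=0.5: (-4.77,-1.96) (-3.58,-2.76) (5.14,-2.60) (4.27,1.86) (2.40,3.56)

t = z/height = 0.5/13 = 0.0384615
s = 1 + (scale-1)·z/height = 1 + (1.28-1)·0.5/13 = 1.010769
θ = twist·z/height = 286°·0.5/13 = 11.0000° = 0.191986 rad
cos θ = 0.981627, sin θ = 0.190809 (intermediates below are computed at full precision and shown rounded to 5 d.p.)
v1: (-5,-1) → rotate → (-4.71733,-1.93567) → ×s → (-4.76813,-1.95652) → (-4.77,-1.96)
v2: (-4,-2) → rotate → (-3.54489,-2.72649) → ×s → (-3.58307,-2.75585) → (-3.58,-2.76)
v3: (4.5,-3.5) → rotate → (5.08515,-2.57705) → ×s → (5.13992,-2.60481) → (5.14,-2.60)
v4: (4.5,1) → rotate → (4.22651,1.84027) → ×s → (4.27203,1.86009) → (4.27,1.86)
v5: (3,3) → rotate → (2.37245,3.51731) → ×s → (2.39800,3.55519) → (2.40,3.56)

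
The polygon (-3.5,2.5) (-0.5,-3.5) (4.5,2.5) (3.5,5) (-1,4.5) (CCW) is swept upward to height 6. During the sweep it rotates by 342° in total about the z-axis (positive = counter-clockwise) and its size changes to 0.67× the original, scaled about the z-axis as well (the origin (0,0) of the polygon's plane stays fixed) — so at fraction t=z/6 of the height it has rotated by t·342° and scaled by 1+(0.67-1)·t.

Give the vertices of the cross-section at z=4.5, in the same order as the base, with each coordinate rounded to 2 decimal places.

Cross-section at z=4.5: (2.44,2.12) (-2.47,0.98) (1.04,-3.73) (3.04,-3.44) (3.47,-0.06)

t = z/height = 4.5/6 = 0.75
s = 1 + (scale-1)·z/height = 1 + (0.67-1)·4.5/6 = 0.752500
θ = twist·z/height = 342°·4.5/6 = 256.5000° = 4.476770 rad
cos θ = -0.233445, sin θ = -0.972370 (intermediates below are computed at full precision and shown rounded to 5 d.p.)
v1: (-3.5,2.5) → rotate → (3.24798,2.81968) → ×s → (2.44411,2.12181) → (2.44,2.12)
v2: (-0.5,-3.5) → rotate → (-3.28657,1.30324) → ×s → (-2.47315,0.98069) → (-2.47,0.98)
v3: (4.5,2.5) → rotate → (1.38042,-4.95928) → ×s → (1.03877,-3.73186) → (1.04,-3.73)
v4: (3.5,5) → rotate → (4.04479,-4.57052) → ×s → (3.04371,-3.43932) → (3.04,-3.44)
v5: (-1,4.5) → rotate → (4.60911,-0.07813) → ×s → (3.46836,-0.05880) → (3.47,-0.06)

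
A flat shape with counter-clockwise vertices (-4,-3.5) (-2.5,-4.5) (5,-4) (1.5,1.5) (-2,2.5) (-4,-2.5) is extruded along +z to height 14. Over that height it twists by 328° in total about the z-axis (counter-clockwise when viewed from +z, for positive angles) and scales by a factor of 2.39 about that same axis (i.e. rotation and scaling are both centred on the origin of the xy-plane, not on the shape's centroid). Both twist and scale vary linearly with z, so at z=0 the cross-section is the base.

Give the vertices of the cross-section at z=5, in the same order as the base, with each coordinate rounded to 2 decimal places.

Cross-section at z=5: (7.39,-2.94) (7.70,-0.26) (1.91,9.39) (-3.02,0.97) (-1.96,-4.37) (6.06,-3.62)

t = z/height = 5/14 = 0.357143
s = 1 + (scale-1)·z/height = 1 + (2.39-1)·5/14 = 1.496429
θ = twist·z/height = 328°·5/14 = 117.1429° = 2.044529 rad
cos θ = -0.456211, sin θ = 0.889872 (intermediates below are computed at full precision and shown rounded to 5 d.p.)
v1: (-4,-3.5) → rotate → (4.93939,-1.96275) → ×s → (7.39145,-2.93712) → (7.39,-2.94)
v2: (-2.5,-4.5) → rotate → (5.14495,-0.17173) → ×s → (7.69905,-0.25698) → (7.70,-0.26)
v3: (5,-4) → rotate → (1.27843,6.27420) → ×s → (1.91309,9.38889) → (1.91,9.39)
v4: (1.5,1.5) → rotate → (-2.01912,0.65049) → ×s → (-3.02147,0.97341) → (-3.02,0.97)
v5: (-2,2.5) → rotate → (-1.31226,-2.92027) → ×s → (-1.96370,-4.36998) → (-1.96,-4.37)
v6: (-4,-2.5) → rotate → (4.04952,-2.41896) → ×s → (6.05982,-3.61980) → (6.06,-3.62)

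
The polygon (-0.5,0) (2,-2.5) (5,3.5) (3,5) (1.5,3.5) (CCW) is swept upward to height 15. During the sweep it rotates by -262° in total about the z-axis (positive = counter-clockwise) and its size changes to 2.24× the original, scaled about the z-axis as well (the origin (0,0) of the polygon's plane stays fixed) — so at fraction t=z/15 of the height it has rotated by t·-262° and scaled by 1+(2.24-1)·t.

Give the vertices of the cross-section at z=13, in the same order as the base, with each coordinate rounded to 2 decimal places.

t = z/height = 13/15 = 0.866667
s = 1 + (scale-1)·z/height = 1 + (2.24-1)·13/15 = 2.074667
θ = twist·z/height = -262°·13/15 = -227.0667° = -3.963061 rad
cos θ = -0.681147, sin θ = 0.732147 (intermediates below are computed at full precision and shown rounded to 5 d.p.)
v1: (-0.5,0) → rotate → (0.34057,-0.36607) → ×s → (0.70658,-0.75948) → (0.71,-0.76)
v2: (2,-2.5) → rotate → (0.46807,3.16716) → ×s → (0.97110,6.57080) → (0.97,6.57)
v3: (5,3.5) → rotate → (-5.96825,1.27672) → ×s → (-12.38213,2.64877) → (-12.38,2.65)
v4: (3,5) → rotate → (-5.70417,-1.20929) → ×s → (-11.83426,-2.50888) → (-11.83,-2.51)
v5: (1.5,3.5) → rotate → (-3.58423,-1.28579) → ×s → (-7.43609,-2.66759) → (-7.44,-2.67)

Cross-section at z=13: (0.71,-0.76) (0.97,6.57) (-12.38,2.65) (-11.83,-2.51) (-7.44,-2.67)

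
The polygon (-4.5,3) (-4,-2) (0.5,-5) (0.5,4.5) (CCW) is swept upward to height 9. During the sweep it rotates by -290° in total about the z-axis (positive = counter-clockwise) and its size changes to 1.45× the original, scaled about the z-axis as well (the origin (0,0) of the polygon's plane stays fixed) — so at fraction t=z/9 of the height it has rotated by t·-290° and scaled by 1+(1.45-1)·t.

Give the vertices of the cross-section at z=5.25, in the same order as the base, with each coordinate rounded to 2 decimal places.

Cross-section at z=5.25: (6.29,-2.65) (4.49,3.43) (-1.81,6.08) (0.45,-5.70)

t = z/height = 5.25/9 = 0.583333
s = 1 + (scale-1)·z/height = 1 + (1.45-1)·5.25/9 = 1.262500
θ = twist·z/height = -290°·5.25/9 = -169.1667° = -2.952515 rad
cos θ = -0.982178, sin θ = -0.187953 (intermediates below are computed at full precision and shown rounded to 5 d.p.)
v1: (-4.5,3) → rotate → (4.98366,-2.10075) → ×s → (6.29187,-2.65219) → (6.29,-2.65)
v2: (-4,-2) → rotate → (3.55281,2.71617) → ×s → (4.48542,3.42916) → (4.49,3.43)
v3: (0.5,-5) → rotate → (-1.43085,4.81691) → ×s → (-1.80645,6.08135) → (-1.81,6.08)
v4: (0.5,4.5) → rotate → (0.35470,-4.51378) → ×s → (0.44781,-5.69864) → (0.45,-5.70)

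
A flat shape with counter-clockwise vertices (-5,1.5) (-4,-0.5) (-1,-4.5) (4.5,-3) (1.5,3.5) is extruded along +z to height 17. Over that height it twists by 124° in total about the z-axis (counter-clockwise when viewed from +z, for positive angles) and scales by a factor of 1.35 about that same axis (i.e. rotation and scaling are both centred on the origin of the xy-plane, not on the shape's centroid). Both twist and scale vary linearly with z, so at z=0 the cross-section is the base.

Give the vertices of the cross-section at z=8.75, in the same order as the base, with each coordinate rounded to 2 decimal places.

t = z/height = 8.75/17 = 0.514706
s = 1 + (scale-1)·z/height = 1 + (1.35-1)·8.75/17 = 1.180147
θ = twist·z/height = 124°·8.75/17 = 63.8235° = 1.113931 rad
cos θ = 0.441137, sin θ = 0.897440 (intermediates below are computed at full precision and shown rounded to 5 d.p.)
v1: (-5,1.5) → rotate → (-3.55185,-3.82549) → ×s → (-4.19170,-4.51464) → (-4.19,-4.51)
v2: (-4,-0.5) → rotate → (-1.31583,-3.81033) → ×s → (-1.55287,-4.49675) → (-1.55,-4.50)
v3: (-1,-4.5) → rotate → (3.59734,-2.88256) → ×s → (4.24539,-3.40184) → (4.25,-3.40)
v4: (4.5,-3) → rotate → (4.67744,2.71507) → ×s → (5.52006,3.20418) → (5.52,3.20)
v5: (1.5,3.5) → rotate → (-2.47933,2.89014) → ×s → (-2.92598,3.41079) → (-2.93,3.41)

Cross-section at z=8.75: (-4.19,-4.51) (-1.55,-4.50) (4.25,-3.40) (5.52,3.20) (-2.93,3.41)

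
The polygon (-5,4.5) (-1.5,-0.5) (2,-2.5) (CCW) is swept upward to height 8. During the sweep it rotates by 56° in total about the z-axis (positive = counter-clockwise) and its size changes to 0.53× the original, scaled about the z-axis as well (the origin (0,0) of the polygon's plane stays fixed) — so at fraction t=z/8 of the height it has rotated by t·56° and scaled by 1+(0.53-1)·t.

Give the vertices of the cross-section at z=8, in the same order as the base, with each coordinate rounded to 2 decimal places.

Cross-section at z=8: (-3.46,-0.86) (-0.22,-0.81) (1.69,0.14)

t = z/height = 8/8 = 1
s = 1 + (scale-1)·z/height = 1 + (0.53-1)·8/8 = 0.530000
θ = twist·z/height = 56°·8/8 = 56.0000° = 0.977384 rad
cos θ = 0.559193, sin θ = 0.829038 (intermediates below are computed at full precision and shown rounded to 5 d.p.)
v1: (-5,4.5) → rotate → (-6.52663,-1.62882) → ×s → (-3.45912,-0.86327) → (-3.46,-0.86)
v2: (-1.5,-0.5) → rotate → (-0.42427,-1.52315) → ×s → (-0.22486,-0.80727) → (-0.22,-0.81)
v3: (2,-2.5) → rotate → (3.19098,0.26009) → ×s → (1.69122,0.13785) → (1.69,0.14)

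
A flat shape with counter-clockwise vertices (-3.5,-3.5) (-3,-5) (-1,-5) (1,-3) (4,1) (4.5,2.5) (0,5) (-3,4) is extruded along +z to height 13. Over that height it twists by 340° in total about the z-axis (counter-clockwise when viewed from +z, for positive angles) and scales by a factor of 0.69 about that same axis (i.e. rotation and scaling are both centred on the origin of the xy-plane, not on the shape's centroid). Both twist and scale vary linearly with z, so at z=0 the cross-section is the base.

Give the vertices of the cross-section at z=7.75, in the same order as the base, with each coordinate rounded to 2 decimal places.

t = z/height = 7.75/13 = 0.596154
s = 1 + (scale-1)·z/height = 1 + (0.69-1)·7.75/13 = 0.815192
θ = twist·z/height = 340°·7.75/13 = 202.6923° = 3.537648 rad
cos θ = -0.922590, sin θ = -0.385782 (intermediates below are computed at full precision and shown rounded to 5 d.p.)
v1: (-3.5,-3.5) → rotate → (1.87883,4.57930) → ×s → (1.53161,3.73301) → (1.53,3.73)
v2: (-3,-5) → rotate → (0.83886,5.77030) → ×s → (0.68383,4.70390) → (0.68,4.70)
v3: (-1,-5) → rotate → (-1.00632,4.99873) → ×s → (-0.82035,4.07493) → (-0.82,4.07)
v4: (1,-3) → rotate → (-2.07994,2.38199) → ×s → (-1.69555,1.94178) → (-1.70,1.94)
v5: (4,1) → rotate → (-3.30458,-2.46572) → ×s → (-2.69387,-2.01003) → (-2.69,-2.01)
v6: (4.5,2.5) → rotate → (-3.18720,-4.04249) → ×s → (-2.59818,-3.29541) → (-2.60,-3.30)
v7: (0,5) → rotate → (1.92891,-4.61295) → ×s → (1.57243,-3.76044) → (1.57,-3.76)
v8: (-3,4) → rotate → (4.31090,-2.53301) → ×s → (3.51421,-2.06489) → (3.51,-2.06)

Cross-section at z=7.75: (1.53,3.73) (0.68,4.70) (-0.82,4.07) (-1.70,1.94) (-2.69,-2.01) (-2.60,-3.30) (1.57,-3.76) (3.51,-2.06)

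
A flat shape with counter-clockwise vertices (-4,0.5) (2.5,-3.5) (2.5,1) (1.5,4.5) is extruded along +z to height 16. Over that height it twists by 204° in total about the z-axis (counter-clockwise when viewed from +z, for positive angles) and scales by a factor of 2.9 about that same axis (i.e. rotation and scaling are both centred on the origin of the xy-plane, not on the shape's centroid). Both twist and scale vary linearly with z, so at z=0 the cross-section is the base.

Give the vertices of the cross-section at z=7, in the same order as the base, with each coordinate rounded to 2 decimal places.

t = z/height = 7/16 = 0.4375
s = 1 + (scale-1)·z/height = 1 + (2.9-1)·7/16 = 1.831250
θ = twist·z/height = 204°·7/16 = 89.2500° = 1.557706 rad
cos θ = 0.013090, sin θ = 0.999914 (intermediates below are computed at full precision and shown rounded to 5 d.p.)
v1: (-4,0.5) → rotate → (-0.55232,-3.99311) → ×s → (-1.01143,-7.31239) → (-1.01,-7.31)
v2: (2.5,-3.5) → rotate → (3.53242,2.45397) → ×s → (6.46875,4.49384) → (6.47,4.49)
v3: (2.5,1) → rotate → (-0.96719,2.51288) → ×s → (-1.77117,4.60170) → (-1.77,4.60)
v4: (1.5,4.5) → rotate → (-4.47998,1.55877) → ×s → (-8.20396,2.85451) → (-8.20,2.85)

Cross-section at z=7: (-1.01,-7.31) (6.47,4.49) (-1.77,4.60) (-8.20,2.85)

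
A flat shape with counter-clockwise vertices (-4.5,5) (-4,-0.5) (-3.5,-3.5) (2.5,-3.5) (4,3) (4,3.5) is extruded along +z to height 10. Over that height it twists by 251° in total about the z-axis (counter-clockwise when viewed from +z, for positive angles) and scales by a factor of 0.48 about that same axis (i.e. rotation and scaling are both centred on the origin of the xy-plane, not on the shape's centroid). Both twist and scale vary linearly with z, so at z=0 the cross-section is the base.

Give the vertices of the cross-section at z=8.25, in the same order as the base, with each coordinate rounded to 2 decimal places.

t = z/height = 8.25/10 = 0.825
s = 1 + (scale-1)·z/height = 1 + (0.48-1)·8.25/10 = 0.571000
θ = twist·z/height = 251°·8.25/10 = 207.0750° = 3.614141 rad
cos θ = -0.890411, sin θ = -0.455156 (intermediates below are computed at full precision and shown rounded to 5 d.p.)
v1: (-4.5,5) → rotate → (6.28263,-2.40385) → ×s → (3.58738,-1.37260) → (3.59,-1.37)
v2: (-4,-0.5) → rotate → (3.33407,2.26583) → ×s → (1.90375,1.29379) → (1.90,1.29)
v3: (-3.5,-3.5) → rotate → (1.52339,4.70949) → ×s → (0.86986,2.68912) → (0.87,2.69)
v4: (2.5,-3.5) → rotate → (-3.81908,1.97855) → ×s → (-2.18069,1.12975) → (-2.18,1.13)
v5: (4,3) → rotate → (-2.19618,-4.49186) → ×s → (-1.25402,-2.56485) → (-1.25,-2.56)
v6: (4,3.5) → rotate → (-1.96860,-4.93707) → ×s → (-1.12407,-2.81906) → (-1.12,-2.82)

Cross-section at z=8.25: (3.59,-1.37) (1.90,1.29) (0.87,2.69) (-2.18,1.13) (-1.25,-2.56) (-1.12,-2.82)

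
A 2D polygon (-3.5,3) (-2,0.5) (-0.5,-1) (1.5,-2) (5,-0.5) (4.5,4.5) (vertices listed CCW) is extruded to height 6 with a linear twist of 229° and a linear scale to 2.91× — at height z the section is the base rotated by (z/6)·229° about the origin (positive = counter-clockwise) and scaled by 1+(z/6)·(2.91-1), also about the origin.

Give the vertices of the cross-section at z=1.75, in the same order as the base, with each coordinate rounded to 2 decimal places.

t = z/height = 1.75/6 = 0.291667
s = 1 + (scale-1)·z/height = 1 + (2.91-1)·1.75/6 = 1.557083
θ = twist·z/height = 229°·1.75/6 = 66.7917° = 1.165734 rad
cos θ = 0.394076, sin θ = 0.919078 (intermediates below are computed at full precision and shown rounded to 5 d.p.)
v1: (-3.5,3) → rotate → (-4.13650,-2.03455) → ×s → (-6.44087,-3.16796) → (-6.44,-3.17)
v2: (-2,0.5) → rotate → (-1.24769,-1.64112) → ×s → (-1.94276,-2.55536) → (-1.94,-2.56)
v3: (-0.5,-1) → rotate → (0.72204,-0.85361) → ×s → (1.12428,-1.32915) → (1.12,-1.33)
v4: (1.5,-2) → rotate → (2.42927,0.59047) → ×s → (3.78257,0.91940) → (3.78,0.92)
v5: (5,-0.5) → rotate → (2.42992,4.39835) → ×s → (3.78358,6.84860) → (3.78,6.85)
v6: (4.5,4.5) → rotate → (-2.36251,5.90919) → ×s → (-3.67863,9.20110) → (-3.68,9.20)

Cross-section at z=1.75: (-6.44,-3.17) (-1.94,-2.56) (1.12,-1.33) (3.78,0.92) (3.78,6.85) (-3.68,9.20)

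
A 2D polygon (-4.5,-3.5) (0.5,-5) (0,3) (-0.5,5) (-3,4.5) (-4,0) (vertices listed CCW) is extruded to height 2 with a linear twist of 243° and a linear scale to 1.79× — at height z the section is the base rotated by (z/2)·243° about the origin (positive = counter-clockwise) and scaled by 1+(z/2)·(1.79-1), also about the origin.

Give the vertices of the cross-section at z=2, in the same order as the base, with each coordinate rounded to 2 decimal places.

Cross-section at z=2: (-1.93,10.02) (-8.38,3.27) (4.78,-2.44) (8.38,-3.27) (9.61,1.13) (3.25,6.38)

t = z/height = 2/2 = 1
s = 1 + (scale-1)·z/height = 1 + (1.79-1)·2/2 = 1.790000
θ = twist·z/height = 243°·2/2 = 243.0000° = 4.241150 rad
cos θ = -0.453990, sin θ = -0.891007 (intermediates below are computed at full precision and shown rounded to 5 d.p.)
v1: (-4.5,-3.5) → rotate → (-1.07557,5.59850) → ×s → (-1.92526,10.02131) → (-1.93,10.02)
v2: (0.5,-5) → rotate → (-4.68203,1.82445) → ×s → (-8.38083,3.26576) → (-8.38,3.27)
v3: (0,3) → rotate → (2.67302,-1.36197) → ×s → (4.78471,-2.43793) → (4.78,-2.44)
v4: (-0.5,5) → rotate → (4.68203,-1.82445) → ×s → (8.38083,-3.26576) → (8.38,-3.27)
v5: (-3,4.5) → rotate → (5.37150,0.63006) → ×s → (9.61499,1.12781) → (9.61,1.13)
v6: (-4,0) → rotate → (1.81596,3.56403) → ×s → (3.25057,6.37961) → (3.25,6.38)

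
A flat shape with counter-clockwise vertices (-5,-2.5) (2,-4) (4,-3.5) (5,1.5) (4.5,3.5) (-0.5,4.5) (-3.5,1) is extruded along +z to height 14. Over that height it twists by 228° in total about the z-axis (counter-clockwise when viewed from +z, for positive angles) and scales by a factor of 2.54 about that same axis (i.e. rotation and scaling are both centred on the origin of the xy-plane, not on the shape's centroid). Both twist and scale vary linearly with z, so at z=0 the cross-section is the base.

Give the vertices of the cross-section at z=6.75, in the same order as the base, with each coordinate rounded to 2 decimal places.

t = z/height = 6.75/14 = 0.482143
s = 1 + (scale-1)·z/height = 1 + (2.54-1)·6.75/14 = 1.742500
θ = twist·z/height = 228°·6.75/14 = 109.9286° = 1.918616 rad
cos θ = -0.340848, sin θ = 0.940118 (intermediates below are computed at full precision and shown rounded to 5 d.p.)
v1: (-5,-2.5) → rotate → (4.05454,-3.84847) → ×s → (7.06503,-6.70596) → (7.07,-6.71)
v2: (2,-4) → rotate → (3.07878,3.24363) → ×s → (5.36477,5.65203) → (5.36,5.65)
v3: (4,-3.5) → rotate → (1.92702,4.95344) → ×s → (3.35783,8.63137) → (3.36,8.63)
v4: (5,1.5) → rotate → (-3.11442,4.18932) → ×s → (-5.42688,7.29989) → (-5.43,7.30)
v5: (4.5,3.5) → rotate → (-4.82423,3.03756) → ×s → (-8.40622,5.29295) → (-8.41,5.29)
v6: (-0.5,4.5) → rotate → (-4.06011,-2.00388) → ×s → (-7.07474,-3.49176) → (-7.07,-3.49)
v7: (-3.5,1) → rotate → (0.25285,-3.63126) → ×s → (0.44059,-6.32747) → (0.44,-6.33)

Cross-section at z=6.75: (7.07,-6.71) (5.36,5.65) (3.36,8.63) (-5.43,7.30) (-8.41,5.29) (-7.07,-3.49) (0.44,-6.33)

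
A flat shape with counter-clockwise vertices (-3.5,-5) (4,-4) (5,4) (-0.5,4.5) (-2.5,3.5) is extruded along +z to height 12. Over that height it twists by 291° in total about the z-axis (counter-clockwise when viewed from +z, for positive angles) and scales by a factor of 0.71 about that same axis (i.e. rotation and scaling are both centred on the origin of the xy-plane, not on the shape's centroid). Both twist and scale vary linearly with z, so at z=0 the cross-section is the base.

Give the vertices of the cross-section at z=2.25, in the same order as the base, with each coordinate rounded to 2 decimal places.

Cross-section at z=2.25: (1.93,-5.44) (5.27,0.89) (-0.34,6.05) (-3.74,2.08) (-4.07,-0.01)

t = z/height = 2.25/12 = 0.1875
s = 1 + (scale-1)·z/height = 1 + (0.71-1)·2.25/12 = 0.945625
θ = twist·z/height = 291°·2.25/12 = 54.5625° = 0.952295 rad
cos θ = 0.579815, sin θ = 0.814748 (intermediates below are computed at full precision and shown rounded to 5 d.p.)
v1: (-3.5,-5) → rotate → (2.04439,-5.75069) → ×s → (1.93323,-5.43800) → (1.93,-5.44)
v2: (4,-4) → rotate → (5.57825,0.93974) → ×s → (5.27493,0.88864) → (5.27,0.89)
v3: (5,4) → rotate → (-0.35992,6.39300) → ×s → (-0.34035,6.04538) → (-0.34,6.05)
v4: (-0.5,4.5) → rotate → (-3.95628,2.20179) → ×s → (-3.74115,2.08207) → (-3.74,2.08)
v5: (-2.5,3.5) → rotate → (-4.30116,-0.00752) → ×s → (-4.06728,-0.00711) → (-4.07,-0.01)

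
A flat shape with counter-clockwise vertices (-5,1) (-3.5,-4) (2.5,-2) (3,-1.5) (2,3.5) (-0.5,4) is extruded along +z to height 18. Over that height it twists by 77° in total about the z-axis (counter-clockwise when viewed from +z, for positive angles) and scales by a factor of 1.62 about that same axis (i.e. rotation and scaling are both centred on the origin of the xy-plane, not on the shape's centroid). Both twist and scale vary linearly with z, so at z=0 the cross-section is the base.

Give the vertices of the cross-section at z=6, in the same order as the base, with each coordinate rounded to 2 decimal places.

Cross-section at z=6: (-5.96,-1.53) (-1.72,-6.18) (3.76,-0.87) (4.05,-0.06) (0.35,4.85) (-2.63,4.09)

t = z/height = 6/18 = 0.333333
s = 1 + (scale-1)·z/height = 1 + (1.62-1)·6/18 = 1.206667
θ = twist·z/height = 77°·6/18 = 25.6667° = 0.447968 rad
cos θ = 0.901329, sin θ = 0.433135 (intermediates below are computed at full precision and shown rounded to 5 d.p.)
v1: (-5,1) → rotate → (-4.93978,-1.26434) → ×s → (-5.96067,-1.52564) → (-5.96,-1.53)
v2: (-3.5,-4) → rotate → (-1.42211,-5.12129) → ×s → (-1.71602,-6.17969) → (-1.72,-6.18)
v3: (2.5,-2) → rotate → (3.11959,-0.71982) → ×s → (3.76431,-0.86858) → (3.76,-0.87)
v4: (3,-1.5) → rotate → (3.35369,-0.05259) → ×s → (4.04679,-0.06346) → (4.05,-0.06)
v5: (2,3.5) → rotate → (0.28669,4.02092) → ×s → (0.34594,4.85191) → (0.35,4.85)
v6: (-0.5,4) → rotate → (-2.18320,3.38875) → ×s → (-2.63440,4.08909) → (-2.63,4.09)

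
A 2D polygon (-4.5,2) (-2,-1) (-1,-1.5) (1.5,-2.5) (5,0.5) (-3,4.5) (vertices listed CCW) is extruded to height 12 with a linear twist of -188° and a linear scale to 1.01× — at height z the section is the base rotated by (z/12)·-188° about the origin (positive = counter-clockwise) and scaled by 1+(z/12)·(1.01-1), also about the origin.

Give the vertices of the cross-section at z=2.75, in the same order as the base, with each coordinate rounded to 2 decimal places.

Cross-section at z=2.75: (-1.92,4.54) (-2.15,0.64) (-1.76,-0.41) (-0.61,-2.86) (4.00,-3.06) (0.88,5.35)

t = z/height = 2.75/12 = 0.229167
s = 1 + (scale-1)·z/height = 1 + (1.01-1)·2.75/12 = 1.002292
θ = twist·z/height = -188°·2.75/12 = -43.0833° = -0.751946 rad
cos θ = 0.730361, sin θ = -0.683061 (intermediates below are computed at full precision and shown rounded to 5 d.p.)
v1: (-4.5,2) → rotate → (-1.92050,4.53450) → ×s → (-1.92490,4.54489) → (-1.92,4.54)
v2: (-2,-1) → rotate → (-2.14378,0.63576) → ×s → (-2.14870,0.63722) → (-2.15,0.64)
v3: (-1,-1.5) → rotate → (-1.75495,-0.41248) → ×s → (-1.75897,-0.41343) → (-1.76,-0.41)
v4: (1.5,-2.5) → rotate → (-0.61211,-2.85049) → ×s → (-0.61351,-2.85703) → (-0.61,-2.86)
v5: (5,0.5) → rotate → (3.99334,-3.05013) → ×s → (4.00249,-3.05712) → (4.00,-3.06)
v6: (-3,4.5) → rotate → (0.88269,5.33581) → ×s → (0.88472,5.34804) → (0.88,5.35)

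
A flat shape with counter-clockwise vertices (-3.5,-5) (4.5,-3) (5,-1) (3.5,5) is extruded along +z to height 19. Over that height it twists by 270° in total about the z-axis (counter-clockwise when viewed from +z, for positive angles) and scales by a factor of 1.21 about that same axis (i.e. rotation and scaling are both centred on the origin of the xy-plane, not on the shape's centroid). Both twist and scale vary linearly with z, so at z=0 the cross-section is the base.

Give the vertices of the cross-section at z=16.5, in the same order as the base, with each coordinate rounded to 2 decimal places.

t = z/height = 16.5/19 = 0.868421
s = 1 + (scale-1)·z/height = 1 + (1.21-1)·16.5/19 = 1.182368
θ = twist·z/height = 270°·16.5/19 = 234.4737° = 4.092338 rad
cos θ = -0.581077, sin θ = -0.813849 (intermediates below are computed at full precision and shown rounded to 5 d.p.)
v1: (-3.5,-5) → rotate → (-2.03547,5.75385) → ×s → (-2.40668,6.80318) → (-2.41,6.80)
v2: (4.5,-3) → rotate → (-5.05639,-1.91909) → ×s → (-5.97852,-2.26907) → (-5.98,-2.27)
v3: (5,-1) → rotate → (-3.71923,-3.48817) → ×s → (-4.39750,-4.12430) → (-4.40,-4.12)
v4: (3.5,5) → rotate → (2.03547,-5.75385) → ×s → (2.40668,-6.80318) → (2.41,-6.80)

Cross-section at z=16.5: (-2.41,6.80) (-5.98,-2.27) (-4.40,-4.12) (2.41,-6.80)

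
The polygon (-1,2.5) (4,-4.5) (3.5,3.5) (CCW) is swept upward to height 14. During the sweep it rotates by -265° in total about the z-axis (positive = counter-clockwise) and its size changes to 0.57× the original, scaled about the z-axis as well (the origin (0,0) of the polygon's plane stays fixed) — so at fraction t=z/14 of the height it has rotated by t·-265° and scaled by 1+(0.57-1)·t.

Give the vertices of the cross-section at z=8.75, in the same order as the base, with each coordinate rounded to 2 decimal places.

t = z/height = 8.75/14 = 0.625
s = 1 + (scale-1)·z/height = 1 + (0.57-1)·8.75/14 = 0.731250
θ = twist·z/height = -265°·8.75/14 = -165.6250° = -2.890702 rad
cos θ = -0.968692, sin θ = -0.248267 (intermediates below are computed at full precision and shown rounded to 5 d.p.)
v1: (-1,2.5) → rotate → (1.58936,-2.17346) → ×s → (1.16222,-1.58934) → (1.16,-1.59)
v2: (4,-4.5) → rotate → (-4.99197,3.36604) → ×s → (-3.65038,2.46142) → (-3.65,2.46)
v3: (3.5,3.5) → rotate → (-2.52149,-4.25936) → ×s → (-1.84384,-3.11465) → (-1.84,-3.11)

Cross-section at z=8.75: (1.16,-1.59) (-3.65,2.46) (-1.84,-3.11)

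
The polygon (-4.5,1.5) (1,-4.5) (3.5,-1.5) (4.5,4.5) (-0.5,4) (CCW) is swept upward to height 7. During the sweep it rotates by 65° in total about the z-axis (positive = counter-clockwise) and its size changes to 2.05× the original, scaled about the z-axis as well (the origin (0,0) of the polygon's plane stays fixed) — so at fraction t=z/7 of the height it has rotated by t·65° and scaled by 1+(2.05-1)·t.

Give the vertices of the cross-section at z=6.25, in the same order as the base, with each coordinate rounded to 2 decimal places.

Cross-section at z=6.25: (-7.08,-5.86) (8.42,-2.97) (6.06,4.21) (-2.78,12.01) (-7.09,3.28)

t = z/height = 6.25/7 = 0.892857
s = 1 + (scale-1)·z/height = 1 + (2.05-1)·6.25/7 = 1.937500
θ = twist·z/height = 65°·6.25/7 = 58.0357° = 1.012914 rad
cos θ = 0.529391, sin θ = 0.848378 (intermediates below are computed at full precision and shown rounded to 5 d.p.)
v1: (-4.5,1.5) → rotate → (-3.65482,-3.02362) → ×s → (-7.08122,-5.85826) → (-7.08,-5.86)
v2: (1,-4.5) → rotate → (4.34709,-1.53388) → ×s → (8.42249,-2.97189) → (8.42,-2.97)
v3: (3.5,-1.5) → rotate → (3.12543,2.17524) → ×s → (6.05553,4.21452) → (6.06,4.21)
v4: (4.5,4.5) → rotate → (-1.43544,6.19996) → ×s → (-2.78117,12.01242) → (-2.78,12.01)
v5: (-0.5,4) → rotate → (-3.65821,1.69337) → ×s → (-7.08778,3.28091) → (-7.09,3.28)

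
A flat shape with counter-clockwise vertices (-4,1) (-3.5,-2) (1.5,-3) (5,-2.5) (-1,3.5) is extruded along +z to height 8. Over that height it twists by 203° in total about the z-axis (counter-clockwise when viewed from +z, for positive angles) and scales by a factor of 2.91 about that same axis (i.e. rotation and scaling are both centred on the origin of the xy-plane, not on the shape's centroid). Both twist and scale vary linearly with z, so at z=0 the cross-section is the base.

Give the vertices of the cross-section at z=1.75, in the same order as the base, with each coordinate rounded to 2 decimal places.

Cross-section at z=1.75: (-5.04,-2.96) (-1.56,-5.50) (4.50,-1.55) (7.54,2.43) (-4.49,2.55)

t = z/height = 1.75/8 = 0.21875
s = 1 + (scale-1)·z/height = 1 + (2.91-1)·1.75/8 = 1.417813
θ = twist·z/height = 203°·1.75/8 = 44.4063° = 0.775035 rad
cos θ = 0.714396, sin θ = 0.699741 (intermediates below are computed at full precision and shown rounded to 5 d.p.)
v1: (-4,1) → rotate → (-3.55733,-2.08457) → ×s → (-5.04362,-2.95553) → (-5.04,-2.96)
v2: (-3.5,-2) → rotate → (-1.10090,-3.87789) → ×s → (-1.56088,-5.49812) → (-1.56,-5.50)
v3: (1.5,-3) → rotate → (3.17082,-1.09358) → ×s → (4.49563,-1.55049) → (4.50,-1.55)
v4: (5,-2.5) → rotate → (5.32133,1.71272) → ×s → (7.54466,2.42831) → (7.54,2.43)
v5: (-1,3.5) → rotate → (-3.16349,1.80065) → ×s → (-4.48524,2.55298) → (-4.49,2.55)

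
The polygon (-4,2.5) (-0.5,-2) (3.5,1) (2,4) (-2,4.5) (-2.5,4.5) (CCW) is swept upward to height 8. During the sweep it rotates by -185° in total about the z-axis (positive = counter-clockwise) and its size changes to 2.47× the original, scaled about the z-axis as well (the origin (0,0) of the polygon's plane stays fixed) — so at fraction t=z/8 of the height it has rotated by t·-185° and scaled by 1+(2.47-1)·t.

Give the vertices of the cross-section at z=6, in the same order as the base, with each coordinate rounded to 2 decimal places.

t = z/height = 6/8 = 0.75
s = 1 + (scale-1)·z/height = 1 + (2.47-1)·6/8 = 2.102500
θ = twist·z/height = -185°·6/8 = -138.7500° = -2.421644 rad
cos θ = -0.751840, sin θ = -0.659346 (intermediates below are computed at full precision and shown rounded to 5 d.p.)
v1: (-4,2.5) → rotate → (4.65572,0.75778) → ×s → (9.78866,1.59324) → (9.79,1.59)
v2: (-0.5,-2) → rotate → (-0.94277,1.83335) → ×s → (-1.98218,3.85462) → (-1.98,3.85)
v3: (3.5,1) → rotate → (-1.97209,-3.05955) → ×s → (-4.14633,-6.43270) → (-4.15,-6.43)
v4: (2,4) → rotate → (1.13370,-4.32605) → ×s → (2.38361,-9.09552) → (2.38,-9.10)
v5: (-2,4.5) → rotate → (4.47074,-2.06459) → ×s → (9.39972,-4.34080) → (9.40,-4.34)
v6: (-2.5,4.5) → rotate → (4.84666,-1.73491) → ×s → (10.19009,-3.64766) → (10.19,-3.65)

Cross-section at z=6: (9.79,1.59) (-1.98,3.85) (-4.15,-6.43) (2.38,-9.10) (9.40,-4.34) (10.19,-3.65)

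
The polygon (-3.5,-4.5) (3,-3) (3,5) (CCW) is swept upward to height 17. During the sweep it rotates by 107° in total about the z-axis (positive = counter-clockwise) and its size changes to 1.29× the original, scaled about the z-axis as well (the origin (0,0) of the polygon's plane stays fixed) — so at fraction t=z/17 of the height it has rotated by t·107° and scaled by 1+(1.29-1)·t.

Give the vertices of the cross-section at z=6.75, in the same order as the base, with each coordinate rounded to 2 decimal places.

t = z/height = 6.75/17 = 0.397059
s = 1 + (scale-1)·z/height = 1 + (1.29-1)·6.75/17 = 1.115147
θ = twist·z/height = 107°·6.75/17 = 42.4853° = 0.741508 rad
cos θ = 0.737451, sin θ = 0.675401 (intermediates below are computed at full precision and shown rounded to 5 d.p.)
v1: (-3.5,-4.5) → rotate → (0.45823,-5.68243) → ×s → (0.51099,-6.33675) → (0.51,-6.34)
v2: (3,-3) → rotate → (4.23855,-0.18615) → ×s → (4.72661,-0.20758) → (4.73,-0.21)
v3: (3,5) → rotate → (-1.16465,5.71346) → ×s → (-1.29876,6.37134) → (-1.30,6.37)

Cross-section at z=6.75: (0.51,-6.34) (4.73,-0.21) (-1.30,6.37)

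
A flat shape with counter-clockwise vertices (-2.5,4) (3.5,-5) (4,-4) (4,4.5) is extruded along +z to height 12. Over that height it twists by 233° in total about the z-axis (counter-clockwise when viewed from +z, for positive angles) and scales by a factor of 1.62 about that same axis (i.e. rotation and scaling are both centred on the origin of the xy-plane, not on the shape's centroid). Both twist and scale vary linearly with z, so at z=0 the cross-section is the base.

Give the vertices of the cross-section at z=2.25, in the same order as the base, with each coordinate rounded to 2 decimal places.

t = z/height = 2.25/12 = 0.1875
s = 1 + (scale-1)·z/height = 1 + (1.62-1)·2.25/12 = 1.116250
θ = twist·z/height = 233°·2.25/12 = 43.6875° = 0.762491 rad
cos θ = 0.723118, sin θ = 0.690725 (intermediates below are computed at full precision and shown rounded to 5 d.p.)
v1: (-2.5,4) → rotate → (-4.57069,1.16566) → ×s → (-5.10204,1.30117) → (-5.10,1.30)
v2: (3.5,-5) → rotate → (5.98454,-1.19805) → ×s → (6.68024,-1.33733) → (6.68,-1.34)
v3: (4,-4) → rotate → (5.65537,-0.12957) → ×s → (6.31281,-0.14464) → (6.31,-0.14)
v4: (4,4.5) → rotate → (-0.21579,6.01693) → ×s → (-0.24088,6.71640) → (-0.24,6.72)

Cross-section at z=2.25: (-5.10,1.30) (6.68,-1.34) (6.31,-0.14) (-0.24,6.72)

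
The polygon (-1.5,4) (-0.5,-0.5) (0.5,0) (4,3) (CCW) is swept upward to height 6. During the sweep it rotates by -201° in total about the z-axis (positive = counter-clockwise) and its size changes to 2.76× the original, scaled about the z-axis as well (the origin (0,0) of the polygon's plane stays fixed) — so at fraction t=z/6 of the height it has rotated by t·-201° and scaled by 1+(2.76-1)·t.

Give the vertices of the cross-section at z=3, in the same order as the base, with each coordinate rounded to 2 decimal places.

t = z/height = 3/6 = 0.5
s = 1 + (scale-1)·z/height = 1 + (2.76-1)·3/6 = 1.880000
θ = twist·z/height = -201°·3/6 = -100.5000° = -1.754056 rad
cos θ = -0.182236, sin θ = -0.983255 (intermediates below are computed at full precision and shown rounded to 5 d.p.)
v1: (-1.5,4) → rotate → (4.20637,0.74594) → ×s → (7.90798,1.40237) → (7.91,1.40)
v2: (-0.5,-0.5) → rotate → (-0.40051,0.58275) → ×s → (-0.75296,1.09556) → (-0.75,1.10)
v3: (0.5,0) → rotate → (-0.09112,-0.49163) → ×s → (-0.17130,-0.92426) → (-0.17,-0.92)
v4: (4,3) → rotate → (2.22082,-4.47973) → ×s → (4.17515,-8.42189) → (4.18,-8.42)

Cross-section at z=3: (7.91,1.40) (-0.75,1.10) (-0.17,-0.92) (4.18,-8.42)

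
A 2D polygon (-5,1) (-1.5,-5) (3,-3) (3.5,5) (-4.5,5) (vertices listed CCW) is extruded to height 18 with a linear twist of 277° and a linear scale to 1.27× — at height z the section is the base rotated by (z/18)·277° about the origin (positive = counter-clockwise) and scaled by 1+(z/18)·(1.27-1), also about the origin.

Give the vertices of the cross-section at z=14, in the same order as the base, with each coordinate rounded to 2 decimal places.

Cross-section at z=14: (5.63,2.52) (-2.03,5.98) (-5.06,0.85) (0.06,-7.38) (7.94,-1.77)

t = z/height = 14/18 = 0.777778
s = 1 + (scale-1)·z/height = 1 + (1.27-1)·14/18 = 1.210000
θ = twist·z/height = 277°·14/18 = 215.4444° = 3.760215 rad
cos θ = -0.814678, sin θ = -0.579913 (intermediates below are computed at full precision and shown rounded to 5 d.p.)
v1: (-5,1) → rotate → (4.65330,2.08489) → ×s → (5.63050,2.52271) → (5.63,2.52)
v2: (-1.5,-5) → rotate → (-1.67755,4.94326) → ×s → (-2.02983,5.98135) → (-2.03,5.98)
v3: (3,-3) → rotate → (-4.18377,0.70429) → ×s → (-5.06237,0.85220) → (-5.06,0.85)
v4: (3.5,5) → rotate → (0.04819,-6.10309) → ×s → (0.05831,-7.38474) → (0.06,-7.38)
v5: (-4.5,5) → rotate → (6.56562,-1.46378) → ×s → (7.94440,-1.77118) → (7.94,-1.77)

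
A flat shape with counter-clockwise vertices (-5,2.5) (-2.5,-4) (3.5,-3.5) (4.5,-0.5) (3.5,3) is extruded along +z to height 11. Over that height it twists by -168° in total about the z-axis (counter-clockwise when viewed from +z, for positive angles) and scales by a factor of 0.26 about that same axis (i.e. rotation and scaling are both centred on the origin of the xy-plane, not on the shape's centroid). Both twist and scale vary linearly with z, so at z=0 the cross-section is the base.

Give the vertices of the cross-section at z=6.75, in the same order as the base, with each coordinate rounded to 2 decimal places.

t = z/height = 6.75/11 = 0.613636
s = 1 + (scale-1)·z/height = 1 + (0.26-1)·6.75/11 = 0.545909
θ = twist·z/height = -168°·6.75/11 = -103.0909° = -1.799276 rad
cos θ = -0.226497, sin θ = -0.974012 (intermediates below are computed at full precision and shown rounded to 5 d.p.)
v1: (-5,2.5) → rotate → (3.56751,4.30382) → ×s → (1.94754,2.34949) → (1.95,2.35)
v2: (-2.5,-4) → rotate → (-3.32981,3.34102) → ×s → (-1.81777,1.82389) → (-1.82,1.82)
v3: (3.5,-3.5) → rotate → (-4.20178,-2.61630) → ×s → (-2.29379,-1.42826) → (-2.29,-1.43)
v4: (4.5,-0.5) → rotate → (-1.50624,-4.26981) → ×s → (-0.82227,-2.33093) → (-0.82,-2.33)
v5: (3.5,3) → rotate → (2.12930,-4.08853) → ×s → (1.16240,-2.23197) → (1.16,-2.23)

Cross-section at z=6.75: (1.95,2.35) (-1.82,1.82) (-2.29,-1.43) (-0.82,-2.33) (1.16,-2.23)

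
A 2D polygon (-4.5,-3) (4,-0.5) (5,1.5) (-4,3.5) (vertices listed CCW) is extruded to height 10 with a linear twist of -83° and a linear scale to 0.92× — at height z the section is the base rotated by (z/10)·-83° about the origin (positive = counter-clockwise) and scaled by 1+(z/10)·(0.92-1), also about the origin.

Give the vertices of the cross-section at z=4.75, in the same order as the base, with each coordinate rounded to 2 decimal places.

t = z/height = 4.75/10 = 0.475
s = 1 + (scale-1)·z/height = 1 + (0.92-1)·4.75/10 = 0.962000
θ = twist·z/height = -83°·4.75/10 = -39.4250° = -0.688096 rad
cos θ = 0.772457, sin θ = -0.635068 (intermediates below are computed at full precision and shown rounded to 5 d.p.)
v1: (-4.5,-3) → rotate → (-5.38126,0.54043) → ×s → (-5.17677,0.51990) → (-5.18,0.52)
v2: (4,-0.5) → rotate → (2.77229,-2.92650) → ×s → (2.66695,-2.81529) → (2.67,-2.82)
v3: (5,1.5) → rotate → (4.81488,-2.01665) → ×s → (4.63192,-1.94002) → (4.63,-1.94)
v4: (-4,3.5) → rotate → (-0.86709,5.24387) → ×s → (-0.83414,5.04460) → (-0.83,5.04)

Cross-section at z=4.75: (-5.18,0.52) (2.67,-2.82) (4.63,-1.94) (-0.83,5.04)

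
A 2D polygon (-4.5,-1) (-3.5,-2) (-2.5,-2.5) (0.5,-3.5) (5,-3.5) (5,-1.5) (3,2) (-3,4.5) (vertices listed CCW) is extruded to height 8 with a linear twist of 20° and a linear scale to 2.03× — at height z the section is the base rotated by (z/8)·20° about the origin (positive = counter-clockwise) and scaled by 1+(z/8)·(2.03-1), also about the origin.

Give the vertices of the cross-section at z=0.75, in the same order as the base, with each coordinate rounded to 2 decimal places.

Cross-section at z=0.75: (-4.90,-1.26) (-3.76,-2.32) (-2.65,-2.83) (0.67,-3.82) (5.61,-3.66) (5.53,-1.46) (3.22,2.30) (-3.45,4.82)

t = z/height = 0.75/8 = 0.09375
s = 1 + (scale-1)·z/height = 1 + (2.03-1)·0.75/8 = 1.096563
θ = twist·z/height = 20°·0.75/8 = 1.8750° = 0.032725 rad
cos θ = 0.999465, sin θ = 0.032719 (intermediates below are computed at full precision and shown rounded to 5 d.p.)
v1: (-4.5,-1) → rotate → (-4.46487,-1.14670) → ×s → (-4.89601,-1.25743) → (-4.90,-1.26)
v2: (-3.5,-2) → rotate → (-3.43269,-2.11345) → ×s → (-3.76416,-2.31753) → (-3.76,-2.32)
v3: (-2.5,-2.5) → rotate → (-2.41686,-2.58046) → ×s → (-2.65024,-2.82963) → (-2.65,-2.83)
v4: (0.5,-3.5) → rotate → (0.61425,-3.48177) → ×s → (0.67356,-3.81797) → (0.67,-3.82)
v5: (5,-3.5) → rotate → (5.11184,-3.33453) → ×s → (5.60545,-3.65652) → (5.61,-3.66)
v6: (5,-1.5) → rotate → (5.04640,-1.33560) → ×s → (5.53369,-1.46457) → (5.53,-1.46)
v7: (3,2) → rotate → (2.93296,2.09709) → ×s → (3.21617,2.29959) → (3.22,2.30)
v8: (-3,4.5) → rotate → (-3.14563,4.39943) → ×s → (-3.44938,4.82425) → (-3.45,4.82)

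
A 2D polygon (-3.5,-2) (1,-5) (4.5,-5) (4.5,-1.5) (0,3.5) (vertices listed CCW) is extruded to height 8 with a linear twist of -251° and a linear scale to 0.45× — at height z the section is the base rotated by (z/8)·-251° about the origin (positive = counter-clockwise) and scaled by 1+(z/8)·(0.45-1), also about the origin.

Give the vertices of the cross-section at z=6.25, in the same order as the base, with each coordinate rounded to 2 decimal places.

Cross-section at z=6.25: (2.23,0.54) (0.24,2.90) (-1.68,3.45) (-2.23,1.53) (-0.55,-1.92)

t = z/height = 6.25/8 = 0.78125
s = 1 + (scale-1)·z/height = 1 + (0.45-1)·6.25/8 = 0.570313
θ = twist·z/height = -251°·6.25/8 = -196.0938° = -3.422482 rad
cos θ = -0.960809, sin θ = 0.277210 (intermediates below are computed at full precision and shown rounded to 5 d.p.)
v1: (-3.5,-2) → rotate → (3.91725,0.95138) → ×s → (2.23406,0.54259) → (2.23,0.54)
v2: (1,-5) → rotate → (0.42524,5.08126) → ×s → (0.24252,2.89790) → (0.24,2.90)
v3: (4.5,-5) → rotate → (-2.93759,6.05149) → ×s → (-1.67535,3.45124) → (-1.68,3.45)
v4: (4.5,-1.5) → rotate → (-3.90783,2.68866) → ×s → (-2.22868,1.53338) → (-2.23,1.53)
v5: (0,3.5) → rotate → (-0.97023,-3.36283) → ×s → (-0.55334,-1.91787) → (-0.55,-1.92)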